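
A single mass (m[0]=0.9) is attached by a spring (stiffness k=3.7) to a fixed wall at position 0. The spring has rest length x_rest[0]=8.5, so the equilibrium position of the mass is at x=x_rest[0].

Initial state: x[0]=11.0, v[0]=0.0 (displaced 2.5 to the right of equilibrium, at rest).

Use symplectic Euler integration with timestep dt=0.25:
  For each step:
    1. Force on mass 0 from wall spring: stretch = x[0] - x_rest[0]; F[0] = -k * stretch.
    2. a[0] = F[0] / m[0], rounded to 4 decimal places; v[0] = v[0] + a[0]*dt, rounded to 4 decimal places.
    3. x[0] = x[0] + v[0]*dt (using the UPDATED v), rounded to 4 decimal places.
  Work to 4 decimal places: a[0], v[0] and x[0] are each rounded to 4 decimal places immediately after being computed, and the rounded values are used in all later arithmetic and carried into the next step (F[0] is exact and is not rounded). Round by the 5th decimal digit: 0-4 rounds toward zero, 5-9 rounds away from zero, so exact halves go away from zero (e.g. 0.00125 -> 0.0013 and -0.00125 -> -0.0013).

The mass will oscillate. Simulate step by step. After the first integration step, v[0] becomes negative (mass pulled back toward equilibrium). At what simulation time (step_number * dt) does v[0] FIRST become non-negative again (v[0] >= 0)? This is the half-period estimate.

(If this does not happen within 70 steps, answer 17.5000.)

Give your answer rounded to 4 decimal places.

Answer: 1.7500

Derivation:
Step 0: x=[11.0000] v=[0.0000]
Step 1: x=[10.3576] v=[-2.5695]
Step 2: x=[9.2379] v=[-4.4787]
Step 3: x=[7.9286] v=[-5.2371]
Step 4: x=[6.7662] v=[-4.6498]
Step 5: x=[6.0492] v=[-2.8679]
Step 6: x=[5.9620] v=[-0.3490]
Step 7: x=[6.5269] v=[2.2595]
First v>=0 after going negative at step 7, time=1.7500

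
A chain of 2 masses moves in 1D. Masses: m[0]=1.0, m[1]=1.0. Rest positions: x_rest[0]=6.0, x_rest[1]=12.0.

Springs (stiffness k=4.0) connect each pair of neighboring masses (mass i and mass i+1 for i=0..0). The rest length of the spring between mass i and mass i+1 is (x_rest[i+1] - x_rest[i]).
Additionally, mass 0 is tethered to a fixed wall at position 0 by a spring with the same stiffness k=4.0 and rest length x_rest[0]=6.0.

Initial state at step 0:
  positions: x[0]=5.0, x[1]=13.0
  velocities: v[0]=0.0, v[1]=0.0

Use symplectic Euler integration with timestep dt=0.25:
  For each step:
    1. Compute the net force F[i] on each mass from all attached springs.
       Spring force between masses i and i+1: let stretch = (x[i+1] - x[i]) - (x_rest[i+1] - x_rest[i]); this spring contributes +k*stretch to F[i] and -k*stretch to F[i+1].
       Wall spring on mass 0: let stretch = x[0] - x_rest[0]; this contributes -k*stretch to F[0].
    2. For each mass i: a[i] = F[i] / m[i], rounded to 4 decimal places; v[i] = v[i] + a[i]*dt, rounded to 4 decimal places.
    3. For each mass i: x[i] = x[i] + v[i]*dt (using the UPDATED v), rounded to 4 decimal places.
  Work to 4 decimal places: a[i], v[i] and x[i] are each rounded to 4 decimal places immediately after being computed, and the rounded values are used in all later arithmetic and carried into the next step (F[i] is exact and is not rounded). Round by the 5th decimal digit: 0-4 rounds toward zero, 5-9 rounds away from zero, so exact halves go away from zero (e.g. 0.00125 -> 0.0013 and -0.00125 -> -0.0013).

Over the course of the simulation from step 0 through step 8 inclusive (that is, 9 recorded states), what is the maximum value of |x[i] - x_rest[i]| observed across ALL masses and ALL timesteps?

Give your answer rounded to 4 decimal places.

Step 0: x=[5.0000 13.0000] v=[0.0000 0.0000]
Step 1: x=[5.7500 12.5000] v=[3.0000 -2.0000]
Step 2: x=[6.7500 11.8125] v=[4.0000 -2.7500]
Step 3: x=[7.3281 11.3594] v=[2.3125 -1.8125]
Step 4: x=[7.0820 11.3985] v=[-0.9843 0.1562]
Step 5: x=[6.1446 11.8584] v=[-3.7498 1.8397]
Step 6: x=[5.0995 12.3899] v=[-4.1806 2.1259]
Step 7: x=[4.6021 12.5988] v=[-1.9897 0.8355]
Step 8: x=[4.9533 12.3085] v=[1.4049 -1.1612]
Max displacement = 1.3979

Answer: 1.3979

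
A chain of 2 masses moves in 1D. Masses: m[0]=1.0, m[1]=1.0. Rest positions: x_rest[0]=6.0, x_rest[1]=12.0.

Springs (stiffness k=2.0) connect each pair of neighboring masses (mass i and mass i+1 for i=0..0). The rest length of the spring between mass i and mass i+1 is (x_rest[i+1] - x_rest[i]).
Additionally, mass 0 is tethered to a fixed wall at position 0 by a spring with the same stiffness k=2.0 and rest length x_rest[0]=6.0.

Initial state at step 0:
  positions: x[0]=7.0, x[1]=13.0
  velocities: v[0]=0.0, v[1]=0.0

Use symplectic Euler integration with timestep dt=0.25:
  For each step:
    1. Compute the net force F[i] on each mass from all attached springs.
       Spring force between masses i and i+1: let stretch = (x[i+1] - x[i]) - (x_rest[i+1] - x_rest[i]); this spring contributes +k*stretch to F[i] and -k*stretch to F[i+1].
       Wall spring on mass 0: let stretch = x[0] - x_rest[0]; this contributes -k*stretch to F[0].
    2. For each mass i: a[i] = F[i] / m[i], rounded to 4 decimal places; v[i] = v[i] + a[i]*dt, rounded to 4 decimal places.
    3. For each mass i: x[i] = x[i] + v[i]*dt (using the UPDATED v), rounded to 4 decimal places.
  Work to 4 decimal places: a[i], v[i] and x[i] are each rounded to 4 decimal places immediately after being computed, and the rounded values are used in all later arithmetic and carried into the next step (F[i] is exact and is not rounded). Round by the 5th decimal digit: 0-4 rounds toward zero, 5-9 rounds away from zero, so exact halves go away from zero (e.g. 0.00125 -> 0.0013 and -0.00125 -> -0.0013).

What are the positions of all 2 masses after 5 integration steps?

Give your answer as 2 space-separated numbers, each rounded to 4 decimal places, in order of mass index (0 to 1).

Step 0: x=[7.0000 13.0000] v=[0.0000 0.0000]
Step 1: x=[6.8750 13.0000] v=[-0.5000 0.0000]
Step 2: x=[6.6563 12.9844] v=[-0.8750 -0.0625]
Step 3: x=[6.3965 12.9278] v=[-1.0391 -0.2266]
Step 4: x=[6.1536 12.8047] v=[-0.9717 -0.4923]
Step 5: x=[5.9729 12.6002] v=[-0.7230 -0.8179]

Answer: 5.9729 12.6002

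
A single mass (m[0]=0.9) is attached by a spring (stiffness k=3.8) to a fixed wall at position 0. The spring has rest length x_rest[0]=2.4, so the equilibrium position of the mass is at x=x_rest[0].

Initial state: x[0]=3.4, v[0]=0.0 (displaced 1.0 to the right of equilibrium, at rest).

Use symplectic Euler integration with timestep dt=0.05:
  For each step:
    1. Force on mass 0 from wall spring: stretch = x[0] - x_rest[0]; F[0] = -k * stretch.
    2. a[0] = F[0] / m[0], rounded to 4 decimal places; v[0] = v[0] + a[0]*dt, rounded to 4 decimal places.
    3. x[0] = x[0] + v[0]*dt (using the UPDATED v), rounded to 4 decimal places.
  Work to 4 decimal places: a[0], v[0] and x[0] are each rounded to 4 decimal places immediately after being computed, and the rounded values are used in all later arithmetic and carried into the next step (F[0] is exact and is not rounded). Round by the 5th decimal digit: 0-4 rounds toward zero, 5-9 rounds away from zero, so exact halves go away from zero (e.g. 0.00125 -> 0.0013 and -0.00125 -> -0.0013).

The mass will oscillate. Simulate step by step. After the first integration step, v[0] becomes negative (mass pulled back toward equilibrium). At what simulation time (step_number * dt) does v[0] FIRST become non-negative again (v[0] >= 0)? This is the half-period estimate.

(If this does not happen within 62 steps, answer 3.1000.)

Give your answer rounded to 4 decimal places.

Step 0: x=[3.4000] v=[0.0000]
Step 1: x=[3.3894] v=[-0.2111]
Step 2: x=[3.3684] v=[-0.4200]
Step 3: x=[3.3372] v=[-0.6244]
Step 4: x=[3.2961] v=[-0.8223]
Step 5: x=[3.2455] v=[-1.0115]
Step 6: x=[3.1860] v=[-1.1900]
Step 7: x=[3.1182] v=[-1.3559]
Step 8: x=[3.0428] v=[-1.5075]
Step 9: x=[2.9606] v=[-1.6432]
Step 10: x=[2.8725] v=[-1.7616]
Step 11: x=[2.7794] v=[-1.8614]
Step 12: x=[2.6823] v=[-1.9415]
Step 13: x=[2.5822] v=[-2.0011]
Step 14: x=[2.4802] v=[-2.0396]
Step 15: x=[2.3774] v=[-2.0565]
Step 16: x=[2.2748] v=[-2.0517]
Step 17: x=[2.1735] v=[-2.0253]
Step 18: x=[2.0746] v=[-1.9775]
Step 19: x=[1.9792] v=[-1.9088]
Step 20: x=[1.8882] v=[-1.8200]
Step 21: x=[1.8026] v=[-1.7120]
Step 22: x=[1.7233] v=[-1.5859]
Step 23: x=[1.6512] v=[-1.4430]
Step 24: x=[1.5870] v=[-1.2849]
Step 25: x=[1.5313] v=[-1.1133]
Step 26: x=[1.4848] v=[-0.9299]
Step 27: x=[1.4480] v=[-0.7367]
Step 28: x=[1.4212] v=[-0.5357]
Step 29: x=[1.4047] v=[-0.3291]
Step 30: x=[1.3988] v=[-0.1190]
Step 31: x=[1.4034] v=[0.0924]
First v>=0 after going negative at step 31, time=1.5500

Answer: 1.5500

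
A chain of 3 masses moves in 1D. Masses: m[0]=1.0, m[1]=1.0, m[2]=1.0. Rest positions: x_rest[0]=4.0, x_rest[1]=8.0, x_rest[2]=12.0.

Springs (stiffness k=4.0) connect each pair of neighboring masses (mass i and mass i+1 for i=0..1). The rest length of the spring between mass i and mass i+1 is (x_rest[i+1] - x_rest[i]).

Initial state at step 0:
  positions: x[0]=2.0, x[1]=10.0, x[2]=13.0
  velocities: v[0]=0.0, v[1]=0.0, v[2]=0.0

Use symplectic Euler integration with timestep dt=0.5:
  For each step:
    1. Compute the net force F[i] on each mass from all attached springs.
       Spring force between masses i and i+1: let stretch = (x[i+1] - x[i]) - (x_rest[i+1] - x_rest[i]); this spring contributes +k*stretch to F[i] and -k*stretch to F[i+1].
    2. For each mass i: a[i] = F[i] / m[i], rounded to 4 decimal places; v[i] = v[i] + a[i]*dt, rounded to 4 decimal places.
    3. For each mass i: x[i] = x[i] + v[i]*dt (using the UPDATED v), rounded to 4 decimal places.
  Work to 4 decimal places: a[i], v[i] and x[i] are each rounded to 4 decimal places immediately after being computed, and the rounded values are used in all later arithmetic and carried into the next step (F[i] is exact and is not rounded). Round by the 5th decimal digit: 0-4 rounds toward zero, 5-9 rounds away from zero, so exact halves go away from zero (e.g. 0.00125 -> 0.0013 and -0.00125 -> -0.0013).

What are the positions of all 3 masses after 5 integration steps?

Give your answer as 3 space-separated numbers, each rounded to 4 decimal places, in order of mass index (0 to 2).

Answer: 2.0000 10.0000 13.0000

Derivation:
Step 0: x=[2.0000 10.0000 13.0000] v=[0.0000 0.0000 0.0000]
Step 1: x=[6.0000 5.0000 14.0000] v=[8.0000 -10.0000 2.0000]
Step 2: x=[5.0000 10.0000 10.0000] v=[-2.0000 10.0000 -8.0000]
Step 3: x=[5.0000 10.0000 10.0000] v=[0.0000 0.0000 0.0000]
Step 4: x=[6.0000 5.0000 14.0000] v=[2.0000 -10.0000 8.0000]
Step 5: x=[2.0000 10.0000 13.0000] v=[-8.0000 10.0000 -2.0000]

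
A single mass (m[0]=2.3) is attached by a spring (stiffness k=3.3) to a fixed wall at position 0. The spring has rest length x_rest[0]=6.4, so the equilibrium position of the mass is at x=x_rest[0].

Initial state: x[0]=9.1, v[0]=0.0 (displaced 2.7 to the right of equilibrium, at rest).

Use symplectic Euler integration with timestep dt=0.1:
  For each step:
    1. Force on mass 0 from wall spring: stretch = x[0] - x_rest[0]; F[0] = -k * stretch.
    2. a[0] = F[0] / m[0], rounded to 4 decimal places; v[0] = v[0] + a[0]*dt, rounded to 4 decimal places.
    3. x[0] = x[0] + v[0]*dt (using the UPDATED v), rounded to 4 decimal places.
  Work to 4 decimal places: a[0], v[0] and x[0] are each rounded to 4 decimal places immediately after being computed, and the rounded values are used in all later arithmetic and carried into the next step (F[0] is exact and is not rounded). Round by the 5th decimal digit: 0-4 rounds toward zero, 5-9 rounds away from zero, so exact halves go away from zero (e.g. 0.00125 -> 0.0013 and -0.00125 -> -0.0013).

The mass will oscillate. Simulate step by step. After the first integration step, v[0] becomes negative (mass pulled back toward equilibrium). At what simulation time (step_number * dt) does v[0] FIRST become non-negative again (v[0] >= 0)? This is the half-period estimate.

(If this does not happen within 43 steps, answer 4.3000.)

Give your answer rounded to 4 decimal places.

Step 0: x=[9.1000] v=[0.0000]
Step 1: x=[9.0613] v=[-0.3874]
Step 2: x=[8.9844] v=[-0.7692]
Step 3: x=[8.8704] v=[-1.1400]
Step 4: x=[8.7210] v=[-1.4945]
Step 5: x=[8.5383] v=[-1.8275]
Step 6: x=[8.3249] v=[-2.1343]
Step 7: x=[8.0839] v=[-2.4105]
Step 8: x=[7.8187] v=[-2.6521]
Step 9: x=[7.5331] v=[-2.8557]
Step 10: x=[7.2313] v=[-3.0183]
Step 11: x=[6.9175] v=[-3.1376]
Step 12: x=[6.5963] v=[-3.2119]
Step 13: x=[6.2723] v=[-3.2401]
Step 14: x=[5.9501] v=[-3.2218]
Step 15: x=[5.6344] v=[-3.1573]
Step 16: x=[5.3297] v=[-3.0475]
Step 17: x=[5.0403] v=[-2.8939]
Step 18: x=[4.7704] v=[-2.6988]
Step 19: x=[4.5239] v=[-2.4650]
Step 20: x=[4.3043] v=[-2.1958]
Step 21: x=[4.1148] v=[-1.8951]
Step 22: x=[3.9581] v=[-1.5672]
Step 23: x=[3.8364] v=[-1.2168]
Step 24: x=[3.7515] v=[-0.8490]
Step 25: x=[3.7046] v=[-0.4690]
Step 26: x=[3.6964] v=[-0.0823]
Step 27: x=[3.7270] v=[0.3056]
First v>=0 after going negative at step 27, time=2.7000

Answer: 2.7000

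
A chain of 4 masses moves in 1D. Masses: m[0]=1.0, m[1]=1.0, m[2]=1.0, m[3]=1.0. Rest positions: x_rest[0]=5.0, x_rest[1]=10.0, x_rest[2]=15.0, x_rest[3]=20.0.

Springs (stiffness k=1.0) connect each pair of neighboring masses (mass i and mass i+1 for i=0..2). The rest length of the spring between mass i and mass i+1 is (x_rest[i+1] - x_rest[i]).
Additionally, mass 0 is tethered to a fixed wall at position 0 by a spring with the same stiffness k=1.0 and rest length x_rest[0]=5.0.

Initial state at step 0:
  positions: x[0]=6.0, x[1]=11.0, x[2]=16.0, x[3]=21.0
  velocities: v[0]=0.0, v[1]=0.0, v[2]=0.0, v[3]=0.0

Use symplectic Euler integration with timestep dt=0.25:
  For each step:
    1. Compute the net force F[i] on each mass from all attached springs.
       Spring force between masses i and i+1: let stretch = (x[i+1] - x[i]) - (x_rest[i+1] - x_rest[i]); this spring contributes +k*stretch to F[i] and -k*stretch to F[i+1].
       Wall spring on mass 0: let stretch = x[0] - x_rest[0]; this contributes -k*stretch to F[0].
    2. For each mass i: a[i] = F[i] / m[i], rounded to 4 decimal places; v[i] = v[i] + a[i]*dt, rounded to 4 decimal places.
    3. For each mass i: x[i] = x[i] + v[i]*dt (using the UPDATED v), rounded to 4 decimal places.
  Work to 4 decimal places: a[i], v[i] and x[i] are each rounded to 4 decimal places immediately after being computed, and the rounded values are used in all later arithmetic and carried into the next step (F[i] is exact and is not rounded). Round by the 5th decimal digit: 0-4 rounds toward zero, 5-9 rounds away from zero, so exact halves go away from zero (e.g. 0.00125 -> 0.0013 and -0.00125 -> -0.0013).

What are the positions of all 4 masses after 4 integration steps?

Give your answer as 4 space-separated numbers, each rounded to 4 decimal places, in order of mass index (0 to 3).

Answer: 5.4838 10.9481 15.9984 21.0000

Derivation:
Step 0: x=[6.0000 11.0000 16.0000 21.0000] v=[0.0000 0.0000 0.0000 0.0000]
Step 1: x=[5.9375 11.0000 16.0000 21.0000] v=[-0.2500 0.0000 0.0000 0.0000]
Step 2: x=[5.8203 10.9961 16.0000 21.0000] v=[-0.4688 -0.0156 0.0000 0.0000]
Step 3: x=[5.6628 10.9815 15.9998 21.0000] v=[-0.6299 -0.0586 -0.0010 0.0000]
Step 4: x=[5.4838 10.9481 15.9984 21.0000] v=[-0.7159 -0.1337 -0.0055 -0.0001]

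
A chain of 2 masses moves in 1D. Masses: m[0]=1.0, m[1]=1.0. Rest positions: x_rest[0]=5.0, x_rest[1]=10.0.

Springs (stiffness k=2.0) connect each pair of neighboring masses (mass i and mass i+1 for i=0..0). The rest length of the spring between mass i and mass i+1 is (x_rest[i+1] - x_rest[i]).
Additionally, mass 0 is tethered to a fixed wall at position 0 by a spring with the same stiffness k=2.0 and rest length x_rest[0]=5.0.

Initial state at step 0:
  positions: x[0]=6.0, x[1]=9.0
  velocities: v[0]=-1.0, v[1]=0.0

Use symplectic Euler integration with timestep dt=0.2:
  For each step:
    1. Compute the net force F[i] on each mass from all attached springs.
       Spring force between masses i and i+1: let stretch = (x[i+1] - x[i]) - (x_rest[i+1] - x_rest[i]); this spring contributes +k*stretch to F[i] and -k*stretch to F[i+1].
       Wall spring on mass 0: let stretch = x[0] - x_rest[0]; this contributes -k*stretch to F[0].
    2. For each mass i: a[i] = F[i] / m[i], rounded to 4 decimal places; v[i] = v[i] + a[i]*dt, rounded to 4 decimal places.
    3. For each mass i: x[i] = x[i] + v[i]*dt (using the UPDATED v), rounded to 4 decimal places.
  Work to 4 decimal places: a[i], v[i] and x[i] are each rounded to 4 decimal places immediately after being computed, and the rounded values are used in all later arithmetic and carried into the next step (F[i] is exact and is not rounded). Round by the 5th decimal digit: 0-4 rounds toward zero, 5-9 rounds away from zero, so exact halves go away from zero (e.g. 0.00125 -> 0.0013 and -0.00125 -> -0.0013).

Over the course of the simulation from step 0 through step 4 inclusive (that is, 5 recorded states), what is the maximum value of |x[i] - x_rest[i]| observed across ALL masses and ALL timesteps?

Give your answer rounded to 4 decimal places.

Answer: 1.2221

Derivation:
Step 0: x=[6.0000 9.0000] v=[-1.0000 0.0000]
Step 1: x=[5.5600 9.1600] v=[-2.2000 0.8000]
Step 2: x=[4.9632 9.4320] v=[-2.9840 1.3600]
Step 3: x=[4.3268 9.7465] v=[-3.1818 1.5725]
Step 4: x=[3.7779 10.0274] v=[-2.7446 1.4046]
Max displacement = 1.2221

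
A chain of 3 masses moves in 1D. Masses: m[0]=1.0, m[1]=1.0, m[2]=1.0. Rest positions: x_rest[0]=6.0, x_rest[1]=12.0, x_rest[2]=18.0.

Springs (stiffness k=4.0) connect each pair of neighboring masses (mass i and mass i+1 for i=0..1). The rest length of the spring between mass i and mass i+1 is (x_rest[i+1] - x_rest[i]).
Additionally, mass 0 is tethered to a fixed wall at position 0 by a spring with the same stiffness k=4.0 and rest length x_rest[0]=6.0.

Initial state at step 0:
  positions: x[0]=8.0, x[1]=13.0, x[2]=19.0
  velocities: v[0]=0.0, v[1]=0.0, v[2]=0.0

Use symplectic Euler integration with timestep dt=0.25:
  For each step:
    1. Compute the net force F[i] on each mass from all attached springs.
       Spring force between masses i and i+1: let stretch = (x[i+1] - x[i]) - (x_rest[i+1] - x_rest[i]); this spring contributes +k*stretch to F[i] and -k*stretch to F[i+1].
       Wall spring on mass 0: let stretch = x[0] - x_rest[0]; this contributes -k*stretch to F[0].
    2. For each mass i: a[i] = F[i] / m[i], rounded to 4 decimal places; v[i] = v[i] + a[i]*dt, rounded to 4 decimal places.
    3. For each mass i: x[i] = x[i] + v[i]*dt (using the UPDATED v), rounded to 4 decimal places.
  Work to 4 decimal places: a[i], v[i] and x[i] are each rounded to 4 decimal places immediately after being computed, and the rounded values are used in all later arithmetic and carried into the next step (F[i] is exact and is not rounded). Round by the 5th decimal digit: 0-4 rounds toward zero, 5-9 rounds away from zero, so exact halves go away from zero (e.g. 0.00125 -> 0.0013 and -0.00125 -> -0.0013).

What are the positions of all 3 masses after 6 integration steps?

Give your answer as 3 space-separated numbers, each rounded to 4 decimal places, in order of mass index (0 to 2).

Step 0: x=[8.0000 13.0000 19.0000] v=[0.0000 0.0000 0.0000]
Step 1: x=[7.2500 13.2500 19.0000] v=[-3.0000 1.0000 0.0000]
Step 2: x=[6.1875 13.4375 19.0625] v=[-4.2500 0.7500 0.2500]
Step 3: x=[5.3906 13.2188 19.2188] v=[-3.1875 -0.8750 0.6250]
Step 4: x=[5.2031 12.5430 19.3751] v=[-0.7499 -2.7032 0.6250]
Step 5: x=[5.5498 11.7403 19.3233] v=[1.3869 -3.2110 -0.2071]
Step 6: x=[6.0567 11.2857 18.8758] v=[2.0276 -1.8185 -1.7901]

Answer: 6.0567 11.2857 18.8758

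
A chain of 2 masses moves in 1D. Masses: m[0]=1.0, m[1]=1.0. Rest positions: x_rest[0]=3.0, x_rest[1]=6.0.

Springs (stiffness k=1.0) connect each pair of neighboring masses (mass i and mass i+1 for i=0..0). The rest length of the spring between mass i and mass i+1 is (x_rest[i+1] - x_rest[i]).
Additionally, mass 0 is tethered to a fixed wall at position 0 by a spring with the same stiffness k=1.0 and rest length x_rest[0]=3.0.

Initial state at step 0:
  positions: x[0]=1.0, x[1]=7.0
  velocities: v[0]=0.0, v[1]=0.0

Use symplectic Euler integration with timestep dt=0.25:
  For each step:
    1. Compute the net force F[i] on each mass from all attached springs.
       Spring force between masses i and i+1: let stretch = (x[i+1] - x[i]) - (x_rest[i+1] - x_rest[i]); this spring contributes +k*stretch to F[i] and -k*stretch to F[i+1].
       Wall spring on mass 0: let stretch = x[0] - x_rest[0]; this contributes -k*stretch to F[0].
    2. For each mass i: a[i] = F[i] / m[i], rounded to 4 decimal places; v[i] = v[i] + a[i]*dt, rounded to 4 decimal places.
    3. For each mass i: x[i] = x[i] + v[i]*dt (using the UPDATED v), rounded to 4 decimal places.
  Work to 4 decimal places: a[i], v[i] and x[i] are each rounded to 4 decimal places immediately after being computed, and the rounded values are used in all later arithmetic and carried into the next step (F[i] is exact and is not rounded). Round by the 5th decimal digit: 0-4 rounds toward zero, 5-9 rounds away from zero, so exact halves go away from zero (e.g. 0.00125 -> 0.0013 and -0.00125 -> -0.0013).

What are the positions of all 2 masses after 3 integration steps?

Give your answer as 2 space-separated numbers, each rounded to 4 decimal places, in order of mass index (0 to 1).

Step 0: x=[1.0000 7.0000] v=[0.0000 0.0000]
Step 1: x=[1.3125 6.8125] v=[1.2500 -0.7500]
Step 2: x=[1.8867 6.4688] v=[2.2969 -1.3750]
Step 3: x=[2.6294 6.0262] v=[2.9708 -1.7705]

Answer: 2.6294 6.0262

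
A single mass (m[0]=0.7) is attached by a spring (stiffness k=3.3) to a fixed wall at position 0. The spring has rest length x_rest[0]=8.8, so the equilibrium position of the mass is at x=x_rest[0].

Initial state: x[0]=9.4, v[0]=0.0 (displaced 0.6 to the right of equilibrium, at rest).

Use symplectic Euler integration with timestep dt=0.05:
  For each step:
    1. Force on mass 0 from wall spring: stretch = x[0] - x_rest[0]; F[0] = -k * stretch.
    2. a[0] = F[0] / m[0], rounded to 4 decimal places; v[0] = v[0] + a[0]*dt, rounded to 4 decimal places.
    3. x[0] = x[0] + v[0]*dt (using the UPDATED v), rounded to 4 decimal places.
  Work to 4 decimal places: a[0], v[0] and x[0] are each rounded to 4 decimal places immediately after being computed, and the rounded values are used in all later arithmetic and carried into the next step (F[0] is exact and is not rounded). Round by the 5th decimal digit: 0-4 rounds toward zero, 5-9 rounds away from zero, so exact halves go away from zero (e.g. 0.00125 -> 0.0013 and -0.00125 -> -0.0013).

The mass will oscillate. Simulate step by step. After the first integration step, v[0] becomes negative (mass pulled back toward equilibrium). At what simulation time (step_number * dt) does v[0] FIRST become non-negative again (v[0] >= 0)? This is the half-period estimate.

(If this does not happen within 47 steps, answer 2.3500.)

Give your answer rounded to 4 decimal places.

Answer: 1.4500

Derivation:
Step 0: x=[9.4000] v=[0.0000]
Step 1: x=[9.3929] v=[-0.1414]
Step 2: x=[9.3788] v=[-0.2812]
Step 3: x=[9.3579] v=[-0.4176]
Step 4: x=[9.3304] v=[-0.5491]
Step 5: x=[9.2967] v=[-0.6741]
Step 6: x=[9.2571] v=[-0.7912]
Step 7: x=[9.2122] v=[-0.8989]
Step 8: x=[9.1624] v=[-0.9961]
Step 9: x=[9.1083] v=[-1.0815]
Step 10: x=[9.0506] v=[-1.1542]
Step 11: x=[8.9899] v=[-1.2133]
Step 12: x=[8.9270] v=[-1.2581]
Step 13: x=[8.8626] v=[-1.2880]
Step 14: x=[8.7975] v=[-1.3028]
Step 15: x=[8.7324] v=[-1.3022]
Step 16: x=[8.6681] v=[-1.2863]
Step 17: x=[8.6053] v=[-1.2552]
Step 18: x=[8.5448] v=[-1.2093]
Step 19: x=[8.4873] v=[-1.1491]
Step 20: x=[8.4335] v=[-1.0754]
Step 21: x=[8.3841] v=[-0.9890]
Step 22: x=[8.3396] v=[-0.8910]
Step 23: x=[8.3005] v=[-0.7825]
Step 24: x=[8.2673] v=[-0.6648]
Step 25: x=[8.2403] v=[-0.5392]
Step 26: x=[8.2199] v=[-0.4073]
Step 27: x=[8.2064] v=[-0.2706]
Step 28: x=[8.1999] v=[-0.1307]
Step 29: x=[8.2004] v=[0.0108]
First v>=0 after going negative at step 29, time=1.4500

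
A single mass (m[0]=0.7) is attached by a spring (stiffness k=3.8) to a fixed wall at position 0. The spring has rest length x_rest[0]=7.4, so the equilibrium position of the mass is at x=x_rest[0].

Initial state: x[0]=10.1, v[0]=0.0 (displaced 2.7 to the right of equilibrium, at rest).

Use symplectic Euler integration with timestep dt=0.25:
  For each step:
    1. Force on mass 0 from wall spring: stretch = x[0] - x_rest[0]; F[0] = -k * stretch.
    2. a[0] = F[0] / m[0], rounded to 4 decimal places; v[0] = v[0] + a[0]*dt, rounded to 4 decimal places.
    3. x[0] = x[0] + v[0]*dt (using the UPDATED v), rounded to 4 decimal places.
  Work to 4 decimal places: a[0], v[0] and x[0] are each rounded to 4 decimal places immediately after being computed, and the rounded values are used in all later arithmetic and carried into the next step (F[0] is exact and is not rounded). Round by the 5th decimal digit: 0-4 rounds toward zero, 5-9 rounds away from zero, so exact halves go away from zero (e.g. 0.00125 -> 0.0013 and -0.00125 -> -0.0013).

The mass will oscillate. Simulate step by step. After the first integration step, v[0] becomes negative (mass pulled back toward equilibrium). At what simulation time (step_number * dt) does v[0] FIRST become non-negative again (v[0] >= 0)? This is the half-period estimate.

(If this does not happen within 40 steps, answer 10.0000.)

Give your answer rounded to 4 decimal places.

Answer: 1.5000

Derivation:
Step 0: x=[10.1000] v=[0.0000]
Step 1: x=[9.1839] v=[-3.6643]
Step 2: x=[7.6626] v=[-6.0853]
Step 3: x=[6.0522] v=[-6.4417]
Step 4: x=[4.8991] v=[-4.6126]
Step 5: x=[4.5945] v=[-1.2185]
Step 6: x=[5.2418] v=[2.5890]
First v>=0 after going negative at step 6, time=1.5000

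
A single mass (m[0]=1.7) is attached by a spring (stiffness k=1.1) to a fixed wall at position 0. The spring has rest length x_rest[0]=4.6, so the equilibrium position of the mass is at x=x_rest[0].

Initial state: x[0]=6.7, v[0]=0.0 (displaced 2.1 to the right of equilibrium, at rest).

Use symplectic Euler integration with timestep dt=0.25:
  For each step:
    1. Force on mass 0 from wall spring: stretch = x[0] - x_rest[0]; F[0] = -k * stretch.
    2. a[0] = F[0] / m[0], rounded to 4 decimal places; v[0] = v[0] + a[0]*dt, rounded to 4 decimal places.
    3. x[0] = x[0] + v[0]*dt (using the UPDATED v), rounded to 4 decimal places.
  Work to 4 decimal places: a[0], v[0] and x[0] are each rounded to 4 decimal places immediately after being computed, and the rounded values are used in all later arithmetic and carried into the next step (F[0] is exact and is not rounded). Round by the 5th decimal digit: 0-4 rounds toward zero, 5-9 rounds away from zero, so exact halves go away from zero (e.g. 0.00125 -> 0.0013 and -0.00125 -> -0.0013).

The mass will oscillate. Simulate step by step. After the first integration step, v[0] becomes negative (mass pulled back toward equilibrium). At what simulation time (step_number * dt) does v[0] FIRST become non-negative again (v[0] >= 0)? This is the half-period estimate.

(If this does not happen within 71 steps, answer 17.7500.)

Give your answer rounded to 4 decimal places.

Answer: 4.0000

Derivation:
Step 0: x=[6.7000] v=[0.0000]
Step 1: x=[6.6151] v=[-0.3397]
Step 2: x=[6.4487] v=[-0.6657]
Step 3: x=[6.2075] v=[-0.9648]
Step 4: x=[5.9013] v=[-1.2248]
Step 5: x=[5.5425] v=[-1.4353]
Step 6: x=[5.1456] v=[-1.5878]
Step 7: x=[4.7266] v=[-1.6761]
Step 8: x=[4.3025] v=[-1.6966]
Step 9: x=[3.8904] v=[-1.6485]
Step 10: x=[3.5070] v=[-1.5337]
Step 11: x=[3.1678] v=[-1.3569]
Step 12: x=[2.8865] v=[-1.1252]
Step 13: x=[2.6745] v=[-0.8480]
Step 14: x=[2.5404] v=[-0.5365]
Step 15: x=[2.4896] v=[-0.2033]
Step 16: x=[2.5241] v=[0.1381]
First v>=0 after going negative at step 16, time=4.0000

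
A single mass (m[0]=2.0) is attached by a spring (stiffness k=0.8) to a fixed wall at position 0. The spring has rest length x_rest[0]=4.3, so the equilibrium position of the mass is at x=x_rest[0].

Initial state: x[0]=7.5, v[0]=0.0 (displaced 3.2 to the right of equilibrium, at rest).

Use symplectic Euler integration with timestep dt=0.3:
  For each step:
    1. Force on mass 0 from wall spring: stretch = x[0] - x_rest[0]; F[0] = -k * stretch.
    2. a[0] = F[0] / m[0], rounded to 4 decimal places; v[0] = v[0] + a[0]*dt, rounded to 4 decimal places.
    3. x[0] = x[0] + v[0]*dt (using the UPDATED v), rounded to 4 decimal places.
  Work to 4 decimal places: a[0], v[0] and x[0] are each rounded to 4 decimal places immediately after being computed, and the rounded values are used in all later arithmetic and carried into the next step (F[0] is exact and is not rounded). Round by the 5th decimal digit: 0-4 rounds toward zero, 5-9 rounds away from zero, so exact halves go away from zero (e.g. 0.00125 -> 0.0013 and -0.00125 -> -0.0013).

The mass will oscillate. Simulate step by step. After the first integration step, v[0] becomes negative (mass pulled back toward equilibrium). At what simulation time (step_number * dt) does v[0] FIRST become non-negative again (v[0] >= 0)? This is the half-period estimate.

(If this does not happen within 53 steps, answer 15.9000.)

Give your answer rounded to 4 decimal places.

Step 0: x=[7.5000] v=[0.0000]
Step 1: x=[7.3848] v=[-0.3840]
Step 2: x=[7.1585] v=[-0.7542]
Step 3: x=[6.8293] v=[-1.0972]
Step 4: x=[6.4091] v=[-1.4007]
Step 5: x=[5.9130] v=[-1.6538]
Step 6: x=[5.3588] v=[-1.8474]
Step 7: x=[4.7665] v=[-1.9745]
Step 8: x=[4.1574] v=[-2.0305]
Step 9: x=[3.5534] v=[-2.0134]
Step 10: x=[2.9763] v=[-1.9238]
Step 11: x=[2.4468] v=[-1.7650]
Step 12: x=[1.9840] v=[-1.5426]
Step 13: x=[1.6046] v=[-1.2647]
Step 14: x=[1.3222] v=[-0.9412]
Step 15: x=[1.1470] v=[-0.5839]
Step 16: x=[1.0854] v=[-0.2055]
Step 17: x=[1.1395] v=[0.1802]
First v>=0 after going negative at step 17, time=5.1000

Answer: 5.1000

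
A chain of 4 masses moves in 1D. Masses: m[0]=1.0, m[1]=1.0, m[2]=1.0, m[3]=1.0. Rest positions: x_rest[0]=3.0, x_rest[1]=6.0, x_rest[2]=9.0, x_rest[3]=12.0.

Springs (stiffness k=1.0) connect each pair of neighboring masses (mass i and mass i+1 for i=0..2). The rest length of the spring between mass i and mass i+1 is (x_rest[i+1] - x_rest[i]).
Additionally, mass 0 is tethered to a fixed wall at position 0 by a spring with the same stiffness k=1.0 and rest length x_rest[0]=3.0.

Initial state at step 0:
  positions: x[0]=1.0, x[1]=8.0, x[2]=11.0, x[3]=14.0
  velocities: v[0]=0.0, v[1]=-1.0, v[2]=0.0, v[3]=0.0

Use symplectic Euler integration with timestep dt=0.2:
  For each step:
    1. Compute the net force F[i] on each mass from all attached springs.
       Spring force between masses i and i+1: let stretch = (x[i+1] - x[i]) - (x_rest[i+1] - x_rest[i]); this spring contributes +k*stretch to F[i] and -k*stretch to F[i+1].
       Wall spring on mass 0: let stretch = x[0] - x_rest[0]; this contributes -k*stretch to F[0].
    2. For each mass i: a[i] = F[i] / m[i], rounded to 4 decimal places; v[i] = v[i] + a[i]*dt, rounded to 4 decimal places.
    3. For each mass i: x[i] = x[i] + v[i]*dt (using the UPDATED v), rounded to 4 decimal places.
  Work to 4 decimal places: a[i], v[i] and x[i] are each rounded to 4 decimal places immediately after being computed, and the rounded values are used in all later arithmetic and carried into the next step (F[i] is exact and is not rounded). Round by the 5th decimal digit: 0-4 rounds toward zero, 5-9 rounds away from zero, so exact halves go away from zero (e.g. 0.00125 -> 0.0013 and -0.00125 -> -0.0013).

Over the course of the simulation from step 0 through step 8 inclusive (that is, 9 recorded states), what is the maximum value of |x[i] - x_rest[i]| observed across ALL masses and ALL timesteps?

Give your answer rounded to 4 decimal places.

Step 0: x=[1.0000 8.0000 11.0000 14.0000] v=[0.0000 -1.0000 0.0000 0.0000]
Step 1: x=[1.2400 7.6400 11.0000 14.0000] v=[1.2000 -1.8000 0.0000 0.0000]
Step 2: x=[1.6864 7.1584 10.9856 14.0000] v=[2.2320 -2.4080 -0.0720 0.0000]
Step 3: x=[2.2842 6.6110 10.9387 13.9994] v=[2.9891 -2.7370 -0.2346 -0.0029]
Step 4: x=[2.9637 6.0636 10.8411 13.9964] v=[3.3976 -2.7368 -0.4880 -0.0150]
Step 5: x=[3.6487 5.5833 10.6786 13.9872] v=[3.4248 -2.4013 -0.8124 -0.0461]
Step 6: x=[4.2651 5.2295 10.4447 13.9656] v=[3.0820 -1.7692 -1.1697 -0.1078]
Step 7: x=[4.7495 5.0457 10.1430 13.9232] v=[2.4219 -0.9190 -1.5086 -0.2120]
Step 8: x=[5.0557 5.0539 9.7886 13.8496] v=[1.5312 0.0412 -1.7720 -0.3680]
Max displacement = 2.0557

Answer: 2.0557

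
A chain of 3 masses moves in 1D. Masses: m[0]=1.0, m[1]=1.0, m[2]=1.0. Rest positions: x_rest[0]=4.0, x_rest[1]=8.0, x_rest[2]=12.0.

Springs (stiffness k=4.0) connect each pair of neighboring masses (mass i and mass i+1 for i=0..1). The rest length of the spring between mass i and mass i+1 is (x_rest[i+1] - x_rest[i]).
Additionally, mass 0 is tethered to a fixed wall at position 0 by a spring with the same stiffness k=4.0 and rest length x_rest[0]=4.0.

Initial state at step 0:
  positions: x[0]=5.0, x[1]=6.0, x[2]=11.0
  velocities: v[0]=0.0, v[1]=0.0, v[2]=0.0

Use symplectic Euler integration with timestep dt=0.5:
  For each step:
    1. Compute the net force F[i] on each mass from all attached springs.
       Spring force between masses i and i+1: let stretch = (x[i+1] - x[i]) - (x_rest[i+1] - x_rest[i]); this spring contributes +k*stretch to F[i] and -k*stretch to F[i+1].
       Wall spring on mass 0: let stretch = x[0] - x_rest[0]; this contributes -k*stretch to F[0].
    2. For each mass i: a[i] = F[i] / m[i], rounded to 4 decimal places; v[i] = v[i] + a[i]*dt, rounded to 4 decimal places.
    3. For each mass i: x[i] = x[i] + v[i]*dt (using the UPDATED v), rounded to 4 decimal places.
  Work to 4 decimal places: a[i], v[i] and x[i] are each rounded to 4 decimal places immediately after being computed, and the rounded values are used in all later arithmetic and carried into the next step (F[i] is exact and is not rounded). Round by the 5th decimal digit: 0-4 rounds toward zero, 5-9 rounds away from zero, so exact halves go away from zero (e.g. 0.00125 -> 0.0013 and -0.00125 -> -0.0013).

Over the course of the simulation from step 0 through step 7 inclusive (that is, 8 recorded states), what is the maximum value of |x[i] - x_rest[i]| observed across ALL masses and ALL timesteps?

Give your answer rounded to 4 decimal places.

Step 0: x=[5.0000 6.0000 11.0000] v=[0.0000 0.0000 0.0000]
Step 1: x=[1.0000 10.0000 10.0000] v=[-8.0000 8.0000 -2.0000]
Step 2: x=[5.0000 5.0000 13.0000] v=[8.0000 -10.0000 6.0000]
Step 3: x=[4.0000 8.0000 12.0000] v=[-2.0000 6.0000 -2.0000]
Step 4: x=[3.0000 11.0000 11.0000] v=[-2.0000 6.0000 -2.0000]
Step 5: x=[7.0000 6.0000 14.0000] v=[8.0000 -10.0000 6.0000]
Step 6: x=[3.0000 10.0000 13.0000] v=[-8.0000 8.0000 -2.0000]
Step 7: x=[3.0000 10.0000 13.0000] v=[0.0000 0.0000 0.0000]
Max displacement = 3.0000

Answer: 3.0000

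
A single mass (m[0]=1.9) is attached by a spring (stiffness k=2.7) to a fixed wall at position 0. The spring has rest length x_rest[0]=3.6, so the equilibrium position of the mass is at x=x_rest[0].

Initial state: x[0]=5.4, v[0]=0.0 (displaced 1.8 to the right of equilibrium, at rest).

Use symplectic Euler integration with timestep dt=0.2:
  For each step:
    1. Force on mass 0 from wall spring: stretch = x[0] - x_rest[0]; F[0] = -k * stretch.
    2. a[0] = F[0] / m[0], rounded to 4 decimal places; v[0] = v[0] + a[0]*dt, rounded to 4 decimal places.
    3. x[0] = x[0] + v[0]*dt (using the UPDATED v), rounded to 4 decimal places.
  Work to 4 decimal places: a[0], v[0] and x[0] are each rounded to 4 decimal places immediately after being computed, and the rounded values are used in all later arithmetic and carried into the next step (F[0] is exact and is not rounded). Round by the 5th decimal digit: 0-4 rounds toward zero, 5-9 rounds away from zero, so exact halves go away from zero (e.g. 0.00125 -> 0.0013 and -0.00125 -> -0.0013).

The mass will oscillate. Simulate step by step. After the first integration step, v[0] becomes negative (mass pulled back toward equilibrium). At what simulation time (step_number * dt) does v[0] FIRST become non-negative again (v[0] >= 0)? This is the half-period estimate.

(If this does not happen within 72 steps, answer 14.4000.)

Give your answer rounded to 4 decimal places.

Step 0: x=[5.4000] v=[0.0000]
Step 1: x=[5.2977] v=[-0.5116]
Step 2: x=[5.0989] v=[-0.9941]
Step 3: x=[4.8149] v=[-1.4201]
Step 4: x=[4.4618] v=[-1.7654]
Step 5: x=[4.0597] v=[-2.0103]
Step 6: x=[3.6315] v=[-2.1410]
Step 7: x=[3.2015] v=[-2.1500]
Step 8: x=[2.7942] v=[-2.0367]
Step 9: x=[2.4327] v=[-1.8077]
Step 10: x=[2.1375] v=[-1.4759]
Step 11: x=[1.9255] v=[-1.0602]
Step 12: x=[1.8086] v=[-0.5843]
Step 13: x=[1.7936] v=[-0.0752]
Step 14: x=[1.8812] v=[0.4382]
First v>=0 after going negative at step 14, time=2.8000

Answer: 2.8000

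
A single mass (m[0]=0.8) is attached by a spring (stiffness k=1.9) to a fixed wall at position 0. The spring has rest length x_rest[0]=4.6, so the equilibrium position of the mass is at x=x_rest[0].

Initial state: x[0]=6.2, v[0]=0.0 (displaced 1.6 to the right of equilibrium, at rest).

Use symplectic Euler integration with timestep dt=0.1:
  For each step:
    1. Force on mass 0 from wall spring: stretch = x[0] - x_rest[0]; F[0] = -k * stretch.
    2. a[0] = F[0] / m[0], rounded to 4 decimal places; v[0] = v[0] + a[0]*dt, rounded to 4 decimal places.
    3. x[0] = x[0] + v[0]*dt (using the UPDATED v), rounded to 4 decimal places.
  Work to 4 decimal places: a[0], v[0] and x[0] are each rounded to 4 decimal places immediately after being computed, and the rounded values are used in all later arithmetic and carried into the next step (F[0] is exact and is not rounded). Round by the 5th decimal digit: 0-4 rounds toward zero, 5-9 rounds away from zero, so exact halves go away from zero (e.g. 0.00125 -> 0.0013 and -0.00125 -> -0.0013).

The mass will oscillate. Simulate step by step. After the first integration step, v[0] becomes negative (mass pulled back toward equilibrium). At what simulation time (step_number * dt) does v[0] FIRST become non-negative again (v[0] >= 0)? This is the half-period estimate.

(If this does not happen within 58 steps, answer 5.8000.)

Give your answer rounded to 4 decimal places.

Step 0: x=[6.2000] v=[0.0000]
Step 1: x=[6.1620] v=[-0.3800]
Step 2: x=[6.0869] v=[-0.7510]
Step 3: x=[5.9765] v=[-1.1041]
Step 4: x=[5.8334] v=[-1.4310]
Step 5: x=[5.6610] v=[-1.7239]
Step 6: x=[5.4634] v=[-1.9759]
Step 7: x=[5.2453] v=[-2.1810]
Step 8: x=[5.0119] v=[-2.3343]
Step 9: x=[4.7687] v=[-2.4321]
Step 10: x=[4.5215] v=[-2.4722]
Step 11: x=[4.2761] v=[-2.4536]
Step 12: x=[4.0384] v=[-2.3767]
Step 13: x=[3.8141] v=[-2.2433]
Step 14: x=[3.6084] v=[-2.0567]
Step 15: x=[3.4263] v=[-1.8212]
Step 16: x=[3.2721] v=[-1.5425]
Step 17: x=[3.1494] v=[-1.2271]
Step 18: x=[3.0611] v=[-0.8826]
Step 19: x=[3.0094] v=[-0.5171]
Step 20: x=[2.9955] v=[-0.1393]
Step 21: x=[3.0197] v=[0.2418]
First v>=0 after going negative at step 21, time=2.1000

Answer: 2.1000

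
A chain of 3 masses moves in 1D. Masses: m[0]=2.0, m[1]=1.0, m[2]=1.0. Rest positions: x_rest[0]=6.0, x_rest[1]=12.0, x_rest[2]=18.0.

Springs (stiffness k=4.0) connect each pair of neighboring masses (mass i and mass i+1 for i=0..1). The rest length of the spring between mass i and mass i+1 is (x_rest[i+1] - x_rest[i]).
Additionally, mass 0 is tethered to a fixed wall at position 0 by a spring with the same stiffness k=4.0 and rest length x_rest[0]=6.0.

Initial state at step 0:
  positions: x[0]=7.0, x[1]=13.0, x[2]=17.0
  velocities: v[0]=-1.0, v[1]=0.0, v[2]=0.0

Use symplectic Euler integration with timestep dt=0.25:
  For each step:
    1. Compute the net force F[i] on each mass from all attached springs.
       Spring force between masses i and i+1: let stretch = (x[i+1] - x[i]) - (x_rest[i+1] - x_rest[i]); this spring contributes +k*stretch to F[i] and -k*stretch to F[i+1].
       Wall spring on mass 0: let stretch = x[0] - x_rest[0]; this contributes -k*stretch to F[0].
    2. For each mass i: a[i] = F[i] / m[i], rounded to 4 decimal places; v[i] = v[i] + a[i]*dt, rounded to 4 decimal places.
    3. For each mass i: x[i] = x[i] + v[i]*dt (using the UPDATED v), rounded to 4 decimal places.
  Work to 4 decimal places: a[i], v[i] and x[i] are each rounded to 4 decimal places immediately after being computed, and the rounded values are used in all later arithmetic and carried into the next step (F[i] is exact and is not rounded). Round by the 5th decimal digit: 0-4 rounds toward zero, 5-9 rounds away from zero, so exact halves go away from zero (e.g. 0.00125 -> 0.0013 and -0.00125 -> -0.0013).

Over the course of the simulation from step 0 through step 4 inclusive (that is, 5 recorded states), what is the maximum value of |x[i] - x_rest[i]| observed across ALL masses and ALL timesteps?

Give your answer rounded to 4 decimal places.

Step 0: x=[7.0000 13.0000 17.0000] v=[-1.0000 0.0000 0.0000]
Step 1: x=[6.6250 12.5000 17.5000] v=[-1.5000 -2.0000 2.0000]
Step 2: x=[6.1563 11.7813 18.2500] v=[-1.8750 -2.8750 3.0000]
Step 3: x=[5.6211 11.2735 18.8828] v=[-2.1407 -2.0313 2.5313]
Step 4: x=[5.0898 11.2549 19.1133] v=[-2.1251 -0.0744 0.9220]
Max displacement = 1.1133

Answer: 1.1133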